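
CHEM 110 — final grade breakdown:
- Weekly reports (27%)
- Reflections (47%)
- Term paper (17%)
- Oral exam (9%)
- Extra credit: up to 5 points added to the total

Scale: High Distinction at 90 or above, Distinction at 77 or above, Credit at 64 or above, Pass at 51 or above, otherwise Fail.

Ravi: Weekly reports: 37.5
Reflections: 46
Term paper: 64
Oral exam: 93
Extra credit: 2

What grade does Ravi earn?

Weighted total:
  Weekly reports 37.5 × 0.27 = 10.125
  Reflections 46 × 0.47 = 21.62
  Term paper 64 × 0.17 = 10.88
  Oral exam 93 × 0.09 = 8.37
Sum = 50.995
Extra credit: 50.995 + 2 = 52.995
52.995 is ≥ 51 and < 64 → Pass

Pass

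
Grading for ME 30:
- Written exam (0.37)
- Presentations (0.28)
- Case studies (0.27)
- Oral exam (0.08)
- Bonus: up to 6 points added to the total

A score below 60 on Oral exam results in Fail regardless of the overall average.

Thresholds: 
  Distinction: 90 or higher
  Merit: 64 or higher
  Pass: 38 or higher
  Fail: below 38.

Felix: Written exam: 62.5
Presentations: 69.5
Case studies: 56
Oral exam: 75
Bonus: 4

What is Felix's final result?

Oral exam score 75 ≥ 60: minimum met.
Weighted total:
  Written exam 62.5 × 0.37 = 23.125
  Presentations 69.5 × 0.28 = 19.46
  Case studies 56 × 0.27 = 15.12
  Oral exam 75 × 0.08 = 6
Sum = 63.705
Bonus: 63.705 + 4 = 67.705
67.705 is ≥ 64 and < 90 → Merit

Merit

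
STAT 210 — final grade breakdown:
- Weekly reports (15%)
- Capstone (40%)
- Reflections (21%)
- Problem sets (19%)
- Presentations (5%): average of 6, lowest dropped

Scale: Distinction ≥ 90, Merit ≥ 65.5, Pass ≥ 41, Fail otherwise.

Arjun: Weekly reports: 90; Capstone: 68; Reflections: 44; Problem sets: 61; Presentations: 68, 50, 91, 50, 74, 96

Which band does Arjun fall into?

Pass

Presentations: drop 50 → average of remaining 5 = 379/5 = 75.8
Weighted total:
  Weekly reports 90 × 0.15 = 13.5
  Capstone 68 × 0.4 = 27.2
  Reflections 44 × 0.21 = 9.24
  Problem sets 61 × 0.19 = 11.59
  Presentations 75.8 × 0.05 = 3.79
Sum = 65.32
65.32 is ≥ 41 and < 65.5 → Pass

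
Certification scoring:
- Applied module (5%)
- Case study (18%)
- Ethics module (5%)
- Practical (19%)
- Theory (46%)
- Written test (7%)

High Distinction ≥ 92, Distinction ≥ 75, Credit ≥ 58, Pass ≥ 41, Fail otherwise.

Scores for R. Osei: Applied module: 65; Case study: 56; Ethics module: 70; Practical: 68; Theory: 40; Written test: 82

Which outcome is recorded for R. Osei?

Weighted total:
  Applied module 65 × 0.05 = 3.25
  Case study 56 × 0.18 = 10.08
  Ethics module 70 × 0.05 = 3.5
  Practical 68 × 0.19 = 12.92
  Theory 40 × 0.46 = 18.4
  Written test 82 × 0.07 = 5.74
Sum = 53.89
53.89 is ≥ 41 and < 58 → Pass

Pass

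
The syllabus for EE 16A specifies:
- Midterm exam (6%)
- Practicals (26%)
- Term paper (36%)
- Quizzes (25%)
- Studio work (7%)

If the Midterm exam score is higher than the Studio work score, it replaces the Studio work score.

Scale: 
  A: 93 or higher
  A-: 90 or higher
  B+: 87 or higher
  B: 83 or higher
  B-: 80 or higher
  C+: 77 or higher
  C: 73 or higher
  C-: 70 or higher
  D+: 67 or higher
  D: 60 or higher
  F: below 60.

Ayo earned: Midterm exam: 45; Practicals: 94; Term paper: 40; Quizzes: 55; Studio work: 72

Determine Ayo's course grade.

Midterm exam (45) ≤ Studio work (72), so Studio work stays at 72.
Weighted total:
  Midterm exam 45 × 0.06 = 2.7
  Practicals 94 × 0.26 = 24.44
  Term paper 40 × 0.36 = 14.4
  Quizzes 55 × 0.25 = 13.75
  Studio work 72 × 0.07 = 5.04
Sum = 60.33
60.33 is ≥ 60 and < 67 → D

D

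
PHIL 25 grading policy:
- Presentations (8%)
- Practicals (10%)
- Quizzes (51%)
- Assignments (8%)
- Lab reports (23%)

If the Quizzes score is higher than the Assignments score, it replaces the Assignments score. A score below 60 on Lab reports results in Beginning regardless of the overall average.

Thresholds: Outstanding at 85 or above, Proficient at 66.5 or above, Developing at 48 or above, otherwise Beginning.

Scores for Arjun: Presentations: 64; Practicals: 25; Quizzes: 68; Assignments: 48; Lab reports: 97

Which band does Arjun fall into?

Quizzes (68) > Assignments (48), so Assignments counts as 68.
Lab reports score 97 ≥ 60: minimum met.
Weighted total:
  Presentations 64 × 0.08 = 5.12
  Practicals 25 × 0.1 = 2.5
  Quizzes 68 × 0.51 = 34.68
  Assignments 68 × 0.08 = 5.44
  Lab reports 97 × 0.23 = 22.31
Sum = 70.05
70.05 is ≥ 66.5 and < 85 → Proficient

Proficient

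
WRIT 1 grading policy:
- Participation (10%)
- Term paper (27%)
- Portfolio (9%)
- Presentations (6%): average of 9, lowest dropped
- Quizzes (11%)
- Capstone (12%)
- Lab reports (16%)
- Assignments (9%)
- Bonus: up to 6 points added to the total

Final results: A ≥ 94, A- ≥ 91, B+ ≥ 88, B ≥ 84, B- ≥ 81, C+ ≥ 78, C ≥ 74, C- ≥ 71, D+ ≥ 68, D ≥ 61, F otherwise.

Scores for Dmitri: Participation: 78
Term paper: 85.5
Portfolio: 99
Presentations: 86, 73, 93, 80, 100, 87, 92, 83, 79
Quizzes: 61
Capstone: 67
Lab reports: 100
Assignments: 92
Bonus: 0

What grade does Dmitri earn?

Presentations: drop 73 → average of remaining 8 = 700/8 = 87.5
Weighted total:
  Participation 78 × 0.1 = 7.8
  Term paper 85.5 × 0.27 = 23.085
  Portfolio 99 × 0.09 = 8.91
  Presentations 87.5 × 0.06 = 5.25
  Quizzes 61 × 0.11 = 6.71
  Capstone 67 × 0.12 = 8.04
  Lab reports 100 × 0.16 = 16
  Assignments 92 × 0.09 = 8.28
Sum = 84.075
Bonus: 84.075 + 0 = 84.075
84.075 is ≥ 84 and < 88 → B

B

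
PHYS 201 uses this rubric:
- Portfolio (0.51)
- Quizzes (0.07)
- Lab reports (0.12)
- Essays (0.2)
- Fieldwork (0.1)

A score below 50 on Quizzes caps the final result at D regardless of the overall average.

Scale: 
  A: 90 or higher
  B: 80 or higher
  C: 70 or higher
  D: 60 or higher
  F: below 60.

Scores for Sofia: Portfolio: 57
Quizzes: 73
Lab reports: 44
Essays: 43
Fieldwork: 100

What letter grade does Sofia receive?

F

Quizzes score 73 ≥ 50: minimum met.
Weighted total:
  Portfolio 57 × 0.51 = 29.07
  Quizzes 73 × 0.07 = 5.11
  Lab reports 44 × 0.12 = 5.28
  Essays 43 × 0.2 = 8.6
  Fieldwork 100 × 0.1 = 10
Sum = 58.06
58.06 < 60 → F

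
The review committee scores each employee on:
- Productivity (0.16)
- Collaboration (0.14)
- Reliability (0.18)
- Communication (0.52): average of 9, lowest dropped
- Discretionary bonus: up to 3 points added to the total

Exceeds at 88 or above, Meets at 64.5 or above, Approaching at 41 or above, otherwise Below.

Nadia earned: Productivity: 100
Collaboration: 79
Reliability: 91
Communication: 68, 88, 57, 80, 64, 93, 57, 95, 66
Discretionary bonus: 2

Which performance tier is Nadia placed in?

Meets

Communication: drop 57 → average of remaining 8 = 611/8 = 76.375
Weighted total:
  Productivity 100 × 0.16 = 16
  Collaboration 79 × 0.14 = 11.06
  Reliability 91 × 0.18 = 16.38
  Communication 76.375 × 0.52 = 39.715
Sum = 83.155
Discretionary bonus: 83.155 + 2 = 85.155
85.155 is ≥ 64.5 and < 88 → Meets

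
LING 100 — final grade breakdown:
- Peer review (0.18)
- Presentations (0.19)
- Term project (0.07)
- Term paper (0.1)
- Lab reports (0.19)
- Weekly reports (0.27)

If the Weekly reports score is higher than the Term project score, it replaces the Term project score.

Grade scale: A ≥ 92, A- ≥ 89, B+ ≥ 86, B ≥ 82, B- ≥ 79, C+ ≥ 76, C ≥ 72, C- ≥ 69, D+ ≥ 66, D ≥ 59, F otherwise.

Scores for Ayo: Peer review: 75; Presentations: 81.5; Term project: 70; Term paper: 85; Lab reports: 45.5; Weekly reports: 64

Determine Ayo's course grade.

Weekly reports (64) ≤ Term project (70), so Term project stays at 70.
Weighted total:
  Peer review 75 × 0.18 = 13.5
  Presentations 81.5 × 0.19 = 15.485
  Term project 70 × 0.07 = 4.9
  Term paper 85 × 0.1 = 8.5
  Lab reports 45.5 × 0.19 = 8.645
  Weekly reports 64 × 0.27 = 17.28
Sum = 68.31
68.31 is ≥ 66 and < 69 → D+

D+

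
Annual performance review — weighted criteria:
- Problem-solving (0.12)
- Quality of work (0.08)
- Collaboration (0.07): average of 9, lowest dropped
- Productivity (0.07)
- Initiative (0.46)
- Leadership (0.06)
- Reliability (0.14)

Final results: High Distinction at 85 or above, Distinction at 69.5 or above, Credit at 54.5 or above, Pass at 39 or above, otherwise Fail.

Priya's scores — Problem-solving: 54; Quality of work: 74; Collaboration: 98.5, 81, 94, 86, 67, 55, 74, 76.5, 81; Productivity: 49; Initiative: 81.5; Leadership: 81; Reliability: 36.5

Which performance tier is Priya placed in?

Collaboration: drop 55 → average of remaining 8 = 658/8 = 82.25
Weighted total:
  Problem-solving 54 × 0.12 = 6.48
  Quality of work 74 × 0.08 = 5.92
  Collaboration 82.25 × 0.07 = 5.7575
  Productivity 49 × 0.07 = 3.43
  Initiative 81.5 × 0.46 = 37.49
  Leadership 81 × 0.06 = 4.86
  Reliability 36.5 × 0.14 = 5.11
Sum = 69.0475
69.0475 is ≥ 54.5 and < 69.5 → Credit

Credit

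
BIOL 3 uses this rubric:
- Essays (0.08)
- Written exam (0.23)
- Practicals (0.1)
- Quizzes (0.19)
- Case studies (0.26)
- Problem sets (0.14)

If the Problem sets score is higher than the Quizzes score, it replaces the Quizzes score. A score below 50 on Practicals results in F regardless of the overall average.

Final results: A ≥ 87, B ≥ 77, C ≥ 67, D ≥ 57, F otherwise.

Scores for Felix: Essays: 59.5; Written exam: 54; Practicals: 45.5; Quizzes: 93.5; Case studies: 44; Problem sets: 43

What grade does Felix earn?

Problem sets (43) ≤ Quizzes (93.5), so Quizzes stays at 93.5.
Practicals score 45.5 < 50: minimum not met.
Weighted total:
  Essays 59.5 × 0.08 = 4.76
  Written exam 54 × 0.23 = 12.42
  Practicals 45.5 × 0.1 = 4.55
  Quizzes 93.5 × 0.19 = 17.765
  Case studies 44 × 0.26 = 11.44
  Problem sets 43 × 0.14 = 6.02
Sum = 56.955
Because the Practicals minimum was not met, the result is F.

F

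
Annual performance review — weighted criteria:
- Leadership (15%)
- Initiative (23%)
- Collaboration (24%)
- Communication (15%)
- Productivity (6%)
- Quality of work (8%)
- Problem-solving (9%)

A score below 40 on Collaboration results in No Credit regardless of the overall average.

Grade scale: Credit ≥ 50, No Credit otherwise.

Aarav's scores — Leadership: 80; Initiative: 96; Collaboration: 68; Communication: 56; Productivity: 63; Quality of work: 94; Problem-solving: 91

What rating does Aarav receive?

Collaboration score 68 ≥ 40: minimum met.
Weighted total:
  Leadership 80 × 0.15 = 12
  Initiative 96 × 0.23 = 22.08
  Collaboration 68 × 0.24 = 16.32
  Communication 56 × 0.15 = 8.4
  Productivity 63 × 0.06 = 3.78
  Quality of work 94 × 0.08 = 7.52
  Problem-solving 91 × 0.09 = 8.19
Sum = 78.29
78.29 ≥ 50 → Credit

Credit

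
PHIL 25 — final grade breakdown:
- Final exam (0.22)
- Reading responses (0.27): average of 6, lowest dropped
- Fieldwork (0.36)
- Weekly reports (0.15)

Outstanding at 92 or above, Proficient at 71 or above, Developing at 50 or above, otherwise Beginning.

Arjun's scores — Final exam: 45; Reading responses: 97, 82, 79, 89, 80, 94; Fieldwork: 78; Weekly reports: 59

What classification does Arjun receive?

Reading responses: drop 79 → average of remaining 5 = 442/5 = 88.4
Weighted total:
  Final exam 45 × 0.22 = 9.9
  Reading responses 88.4 × 0.27 = 23.868
  Fieldwork 78 × 0.36 = 28.08
  Weekly reports 59 × 0.15 = 8.85
Sum = 70.698
70.698 is ≥ 50 and < 71 → Developing

Developing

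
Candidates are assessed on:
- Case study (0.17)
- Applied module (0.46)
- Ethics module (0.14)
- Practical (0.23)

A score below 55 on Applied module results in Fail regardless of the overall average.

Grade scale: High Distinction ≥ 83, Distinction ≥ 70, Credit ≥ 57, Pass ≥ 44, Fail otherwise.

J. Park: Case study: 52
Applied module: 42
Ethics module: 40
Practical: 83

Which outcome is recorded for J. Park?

Applied module score 42 < 55: minimum not met.
Weighted total:
  Case study 52 × 0.17 = 8.84
  Applied module 42 × 0.46 = 19.32
  Ethics module 40 × 0.14 = 5.6
  Practical 83 × 0.23 = 19.09
Sum = 52.85
Because the Applied module minimum was not met, the result is Fail.

Fail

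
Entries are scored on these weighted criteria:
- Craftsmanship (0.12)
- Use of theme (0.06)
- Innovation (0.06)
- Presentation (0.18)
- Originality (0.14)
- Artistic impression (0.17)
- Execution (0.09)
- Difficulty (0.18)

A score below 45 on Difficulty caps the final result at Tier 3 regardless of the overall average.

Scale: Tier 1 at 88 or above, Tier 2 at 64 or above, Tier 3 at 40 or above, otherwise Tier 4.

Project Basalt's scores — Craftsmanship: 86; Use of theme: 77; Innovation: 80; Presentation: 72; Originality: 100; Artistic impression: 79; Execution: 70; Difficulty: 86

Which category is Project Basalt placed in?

Tier 2

Difficulty score 86 ≥ 45: minimum met.
Weighted total:
  Craftsmanship 86 × 0.12 = 10.32
  Use of theme 77 × 0.06 = 4.62
  Innovation 80 × 0.06 = 4.8
  Presentation 72 × 0.18 = 12.96
  Originality 100 × 0.14 = 14
  Artistic impression 79 × 0.17 = 13.43
  Execution 70 × 0.09 = 6.3
  Difficulty 86 × 0.18 = 15.48
Sum = 81.91
81.91 is ≥ 64 and < 88 → Tier 2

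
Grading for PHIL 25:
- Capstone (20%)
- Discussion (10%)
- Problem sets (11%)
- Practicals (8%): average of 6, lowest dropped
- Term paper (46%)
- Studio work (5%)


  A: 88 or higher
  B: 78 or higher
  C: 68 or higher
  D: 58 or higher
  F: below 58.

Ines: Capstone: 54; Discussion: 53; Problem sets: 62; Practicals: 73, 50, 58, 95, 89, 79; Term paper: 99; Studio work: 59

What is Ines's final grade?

C

Practicals: drop 50 → average of remaining 5 = 394/5 = 78.8
Weighted total:
  Capstone 54 × 0.2 = 10.8
  Discussion 53 × 0.1 = 5.3
  Problem sets 62 × 0.11 = 6.82
  Practicals 78.8 × 0.08 = 6.304
  Term paper 99 × 0.46 = 45.54
  Studio work 59 × 0.05 = 2.95
Sum = 77.714
77.714 is ≥ 68 and < 78 → C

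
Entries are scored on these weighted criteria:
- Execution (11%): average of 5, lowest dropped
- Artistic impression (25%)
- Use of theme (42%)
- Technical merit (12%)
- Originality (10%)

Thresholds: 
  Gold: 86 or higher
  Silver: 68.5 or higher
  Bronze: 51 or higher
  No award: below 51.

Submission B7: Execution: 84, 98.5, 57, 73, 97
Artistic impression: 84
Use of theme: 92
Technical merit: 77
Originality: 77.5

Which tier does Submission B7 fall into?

Execution: drop 57 → average of remaining 4 = 352.5/4 = 88.125
Weighted total:
  Execution 88.125 × 0.11 = 9.69375
  Artistic impression 84 × 0.25 = 21
  Use of theme 92 × 0.42 = 38.64
  Technical merit 77 × 0.12 = 9.24
  Originality 77.5 × 0.1 = 7.75
Sum = 86.32375
86.32375 ≥ 86 → Gold

Gold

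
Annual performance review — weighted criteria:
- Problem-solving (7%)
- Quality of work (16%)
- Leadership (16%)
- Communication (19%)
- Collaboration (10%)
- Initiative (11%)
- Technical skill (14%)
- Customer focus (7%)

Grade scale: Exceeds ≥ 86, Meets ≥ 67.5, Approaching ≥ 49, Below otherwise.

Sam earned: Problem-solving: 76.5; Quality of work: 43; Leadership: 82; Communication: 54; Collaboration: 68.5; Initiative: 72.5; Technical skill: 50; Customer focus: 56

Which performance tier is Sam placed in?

Approaching

Weighted total:
  Problem-solving 76.5 × 0.07 = 5.355
  Quality of work 43 × 0.16 = 6.88
  Leadership 82 × 0.16 = 13.12
  Communication 54 × 0.19 = 10.26
  Collaboration 68.5 × 0.1 = 6.85
  Initiative 72.5 × 0.11 = 7.975
  Technical skill 50 × 0.14 = 7
  Customer focus 56 × 0.07 = 3.92
Sum = 61.36
61.36 is ≥ 49 and < 67.5 → Approaching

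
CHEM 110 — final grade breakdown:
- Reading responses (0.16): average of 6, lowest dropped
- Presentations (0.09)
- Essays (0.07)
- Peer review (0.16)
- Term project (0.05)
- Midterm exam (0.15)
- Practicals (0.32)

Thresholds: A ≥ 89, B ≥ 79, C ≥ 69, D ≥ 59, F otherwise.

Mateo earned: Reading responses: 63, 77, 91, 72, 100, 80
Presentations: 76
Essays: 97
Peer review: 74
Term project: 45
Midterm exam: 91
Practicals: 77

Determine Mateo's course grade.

Reading responses: drop 63 → average of remaining 5 = 420/5 = 84
Weighted total:
  Reading responses 84 × 0.16 = 13.44
  Presentations 76 × 0.09 = 6.84
  Essays 97 × 0.07 = 6.79
  Peer review 74 × 0.16 = 11.84
  Term project 45 × 0.05 = 2.25
  Midterm exam 91 × 0.15 = 13.65
  Practicals 77 × 0.32 = 24.64
Sum = 79.45
79.45 is ≥ 79 and < 89 → B

B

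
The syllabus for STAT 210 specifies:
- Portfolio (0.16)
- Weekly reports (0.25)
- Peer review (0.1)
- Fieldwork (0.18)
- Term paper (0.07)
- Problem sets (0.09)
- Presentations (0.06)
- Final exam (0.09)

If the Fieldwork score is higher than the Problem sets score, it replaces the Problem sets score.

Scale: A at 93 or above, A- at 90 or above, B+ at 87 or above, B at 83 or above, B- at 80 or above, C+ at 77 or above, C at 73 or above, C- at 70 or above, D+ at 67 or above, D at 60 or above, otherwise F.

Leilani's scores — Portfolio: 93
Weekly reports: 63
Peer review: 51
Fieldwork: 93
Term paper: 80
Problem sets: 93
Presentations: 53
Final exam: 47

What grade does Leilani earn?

C

Fieldwork (93) ≤ Problem sets (93), so Problem sets stays at 93.
Weighted total:
  Portfolio 93 × 0.16 = 14.88
  Weekly reports 63 × 0.25 = 15.75
  Peer review 51 × 0.1 = 5.1
  Fieldwork 93 × 0.18 = 16.74
  Term paper 80 × 0.07 = 5.6
  Problem sets 93 × 0.09 = 8.37
  Presentations 53 × 0.06 = 3.18
  Final exam 47 × 0.09 = 4.23
Sum = 73.85
73.85 is ≥ 73 and < 77 → C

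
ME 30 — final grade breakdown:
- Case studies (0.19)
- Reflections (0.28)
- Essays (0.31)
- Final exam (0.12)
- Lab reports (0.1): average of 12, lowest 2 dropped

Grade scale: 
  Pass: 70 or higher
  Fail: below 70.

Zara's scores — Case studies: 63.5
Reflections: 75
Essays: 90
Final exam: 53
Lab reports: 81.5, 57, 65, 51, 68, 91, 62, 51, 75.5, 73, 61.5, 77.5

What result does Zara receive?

Lab reports: drop 51, 51 → average of remaining 10 = 712/10 = 71.2
Weighted total:
  Case studies 63.5 × 0.19 = 12.065
  Reflections 75 × 0.28 = 21
  Essays 90 × 0.31 = 27.9
  Final exam 53 × 0.12 = 6.36
  Lab reports 71.2 × 0.1 = 7.12
Sum = 74.445
74.445 ≥ 70 → Pass

Pass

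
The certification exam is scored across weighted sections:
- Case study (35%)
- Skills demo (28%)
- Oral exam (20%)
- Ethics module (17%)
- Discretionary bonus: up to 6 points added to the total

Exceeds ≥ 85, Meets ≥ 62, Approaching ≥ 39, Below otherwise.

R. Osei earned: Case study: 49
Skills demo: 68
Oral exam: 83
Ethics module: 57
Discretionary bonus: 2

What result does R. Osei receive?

Weighted total:
  Case study 49 × 0.35 = 17.15
  Skills demo 68 × 0.28 = 19.04
  Oral exam 83 × 0.2 = 16.6
  Ethics module 57 × 0.17 = 9.69
Sum = 62.48
Discretionary bonus: 62.48 + 2 = 64.48
64.48 is ≥ 62 and < 85 → Meets

Meets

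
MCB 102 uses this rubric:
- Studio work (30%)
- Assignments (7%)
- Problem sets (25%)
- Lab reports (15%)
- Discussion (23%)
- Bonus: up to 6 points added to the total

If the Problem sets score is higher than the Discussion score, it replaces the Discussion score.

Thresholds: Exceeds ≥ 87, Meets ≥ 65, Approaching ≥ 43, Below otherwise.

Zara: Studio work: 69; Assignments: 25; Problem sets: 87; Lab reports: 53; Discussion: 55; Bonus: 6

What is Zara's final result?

Problem sets (87) > Discussion (55), so Discussion counts as 87.
Weighted total:
  Studio work 69 × 0.3 = 20.7
  Assignments 25 × 0.07 = 1.75
  Problem sets 87 × 0.25 = 21.75
  Lab reports 53 × 0.15 = 7.95
  Discussion 87 × 0.23 = 20.01
Sum = 72.16
Bonus: 72.16 + 6 = 78.16
78.16 is ≥ 65 and < 87 → Meets

Meets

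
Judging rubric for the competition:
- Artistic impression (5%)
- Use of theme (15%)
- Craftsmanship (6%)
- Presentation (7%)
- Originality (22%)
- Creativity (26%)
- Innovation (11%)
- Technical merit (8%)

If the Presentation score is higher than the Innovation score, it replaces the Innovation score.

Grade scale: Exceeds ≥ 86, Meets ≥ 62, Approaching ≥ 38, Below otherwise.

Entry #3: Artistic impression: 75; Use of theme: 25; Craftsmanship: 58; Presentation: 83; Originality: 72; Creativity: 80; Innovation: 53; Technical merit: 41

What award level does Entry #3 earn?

Presentation (83) > Innovation (53), so Innovation counts as 83.
Weighted total:
  Artistic impression 75 × 0.05 = 3.75
  Use of theme 25 × 0.15 = 3.75
  Craftsmanship 58 × 0.06 = 3.48
  Presentation 83 × 0.07 = 5.81
  Originality 72 × 0.22 = 15.84
  Creativity 80 × 0.26 = 20.8
  Innovation 83 × 0.11 = 9.13
  Technical merit 41 × 0.08 = 3.28
Sum = 65.84
65.84 is ≥ 62 and < 86 → Meets

Meets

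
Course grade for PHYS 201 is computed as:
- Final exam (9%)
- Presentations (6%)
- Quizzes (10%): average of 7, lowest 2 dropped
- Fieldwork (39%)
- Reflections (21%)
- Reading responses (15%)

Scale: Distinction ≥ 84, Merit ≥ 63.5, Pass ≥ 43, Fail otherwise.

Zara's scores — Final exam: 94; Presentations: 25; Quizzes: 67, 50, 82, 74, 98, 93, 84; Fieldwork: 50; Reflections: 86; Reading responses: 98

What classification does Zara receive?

Quizzes: drop 50, 67 → average of remaining 5 = 431/5 = 86.2
Weighted total:
  Final exam 94 × 0.09 = 8.46
  Presentations 25 × 0.06 = 1.5
  Quizzes 86.2 × 0.1 = 8.62
  Fieldwork 50 × 0.39 = 19.5
  Reflections 86 × 0.21 = 18.06
  Reading responses 98 × 0.15 = 14.7
Sum = 70.84
70.84 is ≥ 63.5 and < 84 → Merit

Merit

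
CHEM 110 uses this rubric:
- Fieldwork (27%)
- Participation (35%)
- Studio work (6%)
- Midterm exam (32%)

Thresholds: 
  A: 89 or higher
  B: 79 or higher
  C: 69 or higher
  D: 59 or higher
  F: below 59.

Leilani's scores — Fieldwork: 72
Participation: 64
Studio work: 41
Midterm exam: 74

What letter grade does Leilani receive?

D

Weighted total:
  Fieldwork 72 × 0.27 = 19.44
  Participation 64 × 0.35 = 22.4
  Studio work 41 × 0.06 = 2.46
  Midterm exam 74 × 0.32 = 23.68
Sum = 67.98
67.98 is ≥ 59 and < 69 → D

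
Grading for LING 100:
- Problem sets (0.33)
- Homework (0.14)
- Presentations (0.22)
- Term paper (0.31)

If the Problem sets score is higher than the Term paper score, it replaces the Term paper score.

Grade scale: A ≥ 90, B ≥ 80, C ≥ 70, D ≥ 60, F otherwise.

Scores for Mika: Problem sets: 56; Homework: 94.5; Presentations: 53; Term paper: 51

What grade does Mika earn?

Problem sets (56) > Term paper (51), so Term paper counts as 56.
Weighted total:
  Problem sets 56 × 0.33 = 18.48
  Homework 94.5 × 0.14 = 13.23
  Presentations 53 × 0.22 = 11.66
  Term paper 56 × 0.31 = 17.36
Sum = 60.73
60.73 is ≥ 60 and < 70 → D

D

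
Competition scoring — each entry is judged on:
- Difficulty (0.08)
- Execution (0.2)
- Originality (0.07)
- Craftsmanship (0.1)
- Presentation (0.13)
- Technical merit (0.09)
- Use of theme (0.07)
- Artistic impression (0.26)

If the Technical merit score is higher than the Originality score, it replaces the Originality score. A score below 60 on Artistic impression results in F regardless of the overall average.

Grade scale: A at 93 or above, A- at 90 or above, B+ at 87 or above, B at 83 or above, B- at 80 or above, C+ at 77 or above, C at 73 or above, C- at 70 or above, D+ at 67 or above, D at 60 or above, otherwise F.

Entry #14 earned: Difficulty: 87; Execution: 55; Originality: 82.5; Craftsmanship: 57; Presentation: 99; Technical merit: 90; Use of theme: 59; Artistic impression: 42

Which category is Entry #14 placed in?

Technical merit (90) > Originality (82.5), so Originality counts as 90.
Artistic impression score 42 < 60: minimum not met.
Weighted total:
  Difficulty 87 × 0.08 = 6.96
  Execution 55 × 0.2 = 11
  Originality 90 × 0.07 = 6.3
  Craftsmanship 57 × 0.1 = 5.7
  Presentation 99 × 0.13 = 12.87
  Technical merit 90 × 0.09 = 8.1
  Use of theme 59 × 0.07 = 4.13
  Artistic impression 42 × 0.26 = 10.92
Sum = 65.98
Because the Artistic impression minimum was not met, the result is F.

F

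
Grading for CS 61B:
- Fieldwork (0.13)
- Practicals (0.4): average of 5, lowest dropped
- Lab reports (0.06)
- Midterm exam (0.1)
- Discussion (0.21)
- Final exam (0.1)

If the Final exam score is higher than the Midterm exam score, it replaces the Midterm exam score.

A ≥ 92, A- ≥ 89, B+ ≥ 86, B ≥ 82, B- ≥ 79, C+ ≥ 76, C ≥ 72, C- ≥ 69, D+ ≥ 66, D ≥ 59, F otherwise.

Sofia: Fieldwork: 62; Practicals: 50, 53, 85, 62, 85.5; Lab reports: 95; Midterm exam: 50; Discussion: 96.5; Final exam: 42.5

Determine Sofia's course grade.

C-

Practicals: drop 50 → average of remaining 4 = 285.5/4 = 71.375
Final exam (42.5) ≤ Midterm exam (50), so Midterm exam stays at 50.
Weighted total:
  Fieldwork 62 × 0.13 = 8.06
  Practicals 71.375 × 0.4 = 28.55
  Lab reports 95 × 0.06 = 5.7
  Midterm exam 50 × 0.1 = 5
  Discussion 96.5 × 0.21 = 20.265
  Final exam 42.5 × 0.1 = 4.25
Sum = 71.825
71.825 is ≥ 69 and < 72 → C-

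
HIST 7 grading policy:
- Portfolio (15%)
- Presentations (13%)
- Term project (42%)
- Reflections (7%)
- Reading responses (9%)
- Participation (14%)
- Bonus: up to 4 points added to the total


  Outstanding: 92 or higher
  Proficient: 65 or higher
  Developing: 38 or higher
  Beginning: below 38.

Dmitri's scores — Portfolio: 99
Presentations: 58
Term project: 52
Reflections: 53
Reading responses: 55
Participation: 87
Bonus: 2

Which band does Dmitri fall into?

Weighted total:
  Portfolio 99 × 0.15 = 14.85
  Presentations 58 × 0.13 = 7.54
  Term project 52 × 0.42 = 21.84
  Reflections 53 × 0.07 = 3.71
  Reading responses 55 × 0.09 = 4.95
  Participation 87 × 0.14 = 12.18
Sum = 65.07
Bonus: 65.07 + 2 = 67.07
67.07 is ≥ 65 and < 92 → Proficient

Proficient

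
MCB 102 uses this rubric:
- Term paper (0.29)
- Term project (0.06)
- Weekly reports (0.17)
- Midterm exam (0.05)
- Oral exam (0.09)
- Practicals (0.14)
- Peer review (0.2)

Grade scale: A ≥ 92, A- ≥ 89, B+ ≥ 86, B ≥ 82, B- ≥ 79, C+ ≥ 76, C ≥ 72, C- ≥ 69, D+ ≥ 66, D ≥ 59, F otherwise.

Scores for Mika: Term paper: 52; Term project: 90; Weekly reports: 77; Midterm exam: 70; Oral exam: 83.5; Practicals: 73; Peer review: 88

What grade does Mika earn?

Weighted total:
  Term paper 52 × 0.29 = 15.08
  Term project 90 × 0.06 = 5.4
  Weekly reports 77 × 0.17 = 13.09
  Midterm exam 70 × 0.05 = 3.5
  Oral exam 83.5 × 0.09 = 7.515
  Practicals 73 × 0.14 = 10.22
  Peer review 88 × 0.2 = 17.6
Sum = 72.405
72.405 is ≥ 72 and < 76 → C

C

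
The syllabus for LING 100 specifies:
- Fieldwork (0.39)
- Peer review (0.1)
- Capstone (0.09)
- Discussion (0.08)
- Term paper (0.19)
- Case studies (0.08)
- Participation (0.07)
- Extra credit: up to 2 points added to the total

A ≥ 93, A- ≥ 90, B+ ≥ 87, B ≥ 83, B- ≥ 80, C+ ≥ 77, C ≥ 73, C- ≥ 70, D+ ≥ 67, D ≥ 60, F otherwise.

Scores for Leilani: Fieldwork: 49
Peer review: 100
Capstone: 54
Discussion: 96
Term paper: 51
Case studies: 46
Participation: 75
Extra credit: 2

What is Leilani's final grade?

D

Weighted total:
  Fieldwork 49 × 0.39 = 19.11
  Peer review 100 × 0.1 = 10
  Capstone 54 × 0.09 = 4.86
  Discussion 96 × 0.08 = 7.68
  Term paper 51 × 0.19 = 9.69
  Case studies 46 × 0.08 = 3.68
  Participation 75 × 0.07 = 5.25
Sum = 60.27
Extra credit: 60.27 + 2 = 62.27
62.27 is ≥ 60 and < 67 → D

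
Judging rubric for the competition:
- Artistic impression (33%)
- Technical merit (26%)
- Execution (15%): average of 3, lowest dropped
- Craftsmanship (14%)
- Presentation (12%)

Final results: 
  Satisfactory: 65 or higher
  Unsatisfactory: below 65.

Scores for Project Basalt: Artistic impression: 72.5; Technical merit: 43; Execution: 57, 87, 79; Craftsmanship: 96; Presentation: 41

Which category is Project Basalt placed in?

Execution: drop 57 → average of remaining 2 = 166/2 = 83
Weighted total:
  Artistic impression 72.5 × 0.33 = 23.925
  Technical merit 43 × 0.26 = 11.18
  Execution 83 × 0.15 = 12.45
  Craftsmanship 96 × 0.14 = 13.44
  Presentation 41 × 0.12 = 4.92
Sum = 65.915
65.915 ≥ 65 → Satisfactory

Satisfactory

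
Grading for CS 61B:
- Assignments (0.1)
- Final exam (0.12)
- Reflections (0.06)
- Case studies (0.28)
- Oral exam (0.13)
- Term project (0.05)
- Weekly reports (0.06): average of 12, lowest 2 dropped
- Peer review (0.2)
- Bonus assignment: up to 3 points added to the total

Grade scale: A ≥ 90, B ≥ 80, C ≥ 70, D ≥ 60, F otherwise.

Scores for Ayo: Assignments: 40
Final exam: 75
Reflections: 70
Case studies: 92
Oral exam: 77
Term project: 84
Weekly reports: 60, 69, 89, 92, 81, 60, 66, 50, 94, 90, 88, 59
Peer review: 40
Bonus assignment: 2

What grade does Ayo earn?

C

Weekly reports: drop 50, 59 → average of remaining 10 = 789/10 = 78.9
Weighted total:
  Assignments 40 × 0.1 = 4
  Final exam 75 × 0.12 = 9
  Reflections 70 × 0.06 = 4.2
  Case studies 92 × 0.28 = 25.76
  Oral exam 77 × 0.13 = 10.01
  Term project 84 × 0.05 = 4.2
  Weekly reports 78.9 × 0.06 = 4.734
  Peer review 40 × 0.2 = 8
Sum = 69.904
Bonus assignment: 69.904 + 2 = 71.904
71.904 is ≥ 70 and < 80 → C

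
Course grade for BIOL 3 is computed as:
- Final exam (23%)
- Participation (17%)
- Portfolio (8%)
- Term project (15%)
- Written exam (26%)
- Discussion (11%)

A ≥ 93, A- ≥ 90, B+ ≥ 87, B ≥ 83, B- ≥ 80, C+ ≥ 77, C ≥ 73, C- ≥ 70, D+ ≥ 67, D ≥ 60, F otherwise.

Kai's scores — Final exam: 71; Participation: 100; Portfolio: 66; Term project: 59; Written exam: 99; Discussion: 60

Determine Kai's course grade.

Weighted total:
  Final exam 71 × 0.23 = 16.33
  Participation 100 × 0.17 = 17
  Portfolio 66 × 0.08 = 5.28
  Term project 59 × 0.15 = 8.85
  Written exam 99 × 0.26 = 25.74
  Discussion 60 × 0.11 = 6.6
Sum = 79.8
79.8 is ≥ 77 and < 80 → C+

C+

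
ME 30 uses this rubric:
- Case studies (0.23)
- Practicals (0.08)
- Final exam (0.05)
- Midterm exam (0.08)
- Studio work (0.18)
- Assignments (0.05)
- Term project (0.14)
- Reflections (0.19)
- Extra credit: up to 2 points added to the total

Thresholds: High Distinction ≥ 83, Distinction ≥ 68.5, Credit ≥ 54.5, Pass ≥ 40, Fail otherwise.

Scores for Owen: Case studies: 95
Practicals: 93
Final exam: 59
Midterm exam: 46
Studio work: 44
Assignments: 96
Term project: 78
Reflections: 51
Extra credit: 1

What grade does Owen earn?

Distinction

Weighted total:
  Case studies 95 × 0.23 = 21.85
  Practicals 93 × 0.08 = 7.44
  Final exam 59 × 0.05 = 2.95
  Midterm exam 46 × 0.08 = 3.68
  Studio work 44 × 0.18 = 7.92
  Assignments 96 × 0.05 = 4.8
  Term project 78 × 0.14 = 10.92
  Reflections 51 × 0.19 = 9.69
Sum = 69.25
Extra credit: 69.25 + 1 = 70.25
70.25 is ≥ 68.5 and < 83 → Distinction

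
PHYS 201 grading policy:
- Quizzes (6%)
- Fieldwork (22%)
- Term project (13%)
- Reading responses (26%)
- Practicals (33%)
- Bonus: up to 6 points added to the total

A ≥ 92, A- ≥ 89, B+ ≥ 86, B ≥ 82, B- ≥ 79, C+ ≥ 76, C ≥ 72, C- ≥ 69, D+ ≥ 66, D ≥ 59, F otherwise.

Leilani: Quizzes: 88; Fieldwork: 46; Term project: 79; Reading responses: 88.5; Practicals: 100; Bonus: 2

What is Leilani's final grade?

B

Weighted total:
  Quizzes 88 × 0.06 = 5.28
  Fieldwork 46 × 0.22 = 10.12
  Term project 79 × 0.13 = 10.27
  Reading responses 88.5 × 0.26 = 23.01
  Practicals 100 × 0.33 = 33
Sum = 81.68
Bonus: 81.68 + 2 = 83.68
83.68 is ≥ 82 and < 86 → B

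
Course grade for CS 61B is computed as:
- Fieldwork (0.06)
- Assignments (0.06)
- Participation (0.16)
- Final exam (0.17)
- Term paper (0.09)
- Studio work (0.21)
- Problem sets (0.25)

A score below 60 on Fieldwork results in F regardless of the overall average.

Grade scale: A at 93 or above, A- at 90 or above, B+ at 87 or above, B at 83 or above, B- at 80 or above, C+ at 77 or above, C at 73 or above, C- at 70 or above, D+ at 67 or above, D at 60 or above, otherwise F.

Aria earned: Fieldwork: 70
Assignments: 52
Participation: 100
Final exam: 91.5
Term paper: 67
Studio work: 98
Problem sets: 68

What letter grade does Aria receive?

Fieldwork score 70 ≥ 60: minimum met.
Weighted total:
  Fieldwork 70 × 0.06 = 4.2
  Assignments 52 × 0.06 = 3.12
  Participation 100 × 0.16 = 16
  Final exam 91.5 × 0.17 = 15.555
  Term paper 67 × 0.09 = 6.03
  Studio work 98 × 0.21 = 20.58
  Problem sets 68 × 0.25 = 17
Sum = 82.485
82.485 is ≥ 80 and < 83 → B-

B-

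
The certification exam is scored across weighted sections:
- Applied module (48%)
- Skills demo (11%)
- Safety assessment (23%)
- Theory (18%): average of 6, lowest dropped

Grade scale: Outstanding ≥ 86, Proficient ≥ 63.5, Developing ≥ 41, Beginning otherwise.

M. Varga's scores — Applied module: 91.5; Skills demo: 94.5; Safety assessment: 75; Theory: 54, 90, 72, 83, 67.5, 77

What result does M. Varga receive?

Theory: drop 54 → average of remaining 5 = 389.5/5 = 77.9
Weighted total:
  Applied module 91.5 × 0.48 = 43.92
  Skills demo 94.5 × 0.11 = 10.395
  Safety assessment 75 × 0.23 = 17.25
  Theory 77.9 × 0.18 = 14.022
Sum = 85.587
85.587 is ≥ 63.5 and < 86 → Proficient

Proficient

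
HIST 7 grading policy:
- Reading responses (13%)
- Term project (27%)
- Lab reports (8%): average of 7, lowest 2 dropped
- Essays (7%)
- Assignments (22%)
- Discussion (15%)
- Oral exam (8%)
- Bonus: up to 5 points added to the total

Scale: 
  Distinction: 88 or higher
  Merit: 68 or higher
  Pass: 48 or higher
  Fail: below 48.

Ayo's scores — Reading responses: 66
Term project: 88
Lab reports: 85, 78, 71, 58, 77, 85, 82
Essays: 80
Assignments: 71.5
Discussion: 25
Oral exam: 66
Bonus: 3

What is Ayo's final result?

Merit

Lab reports: drop 58, 71 → average of remaining 5 = 407/5 = 81.4
Weighted total:
  Reading responses 66 × 0.13 = 8.58
  Term project 88 × 0.27 = 23.76
  Lab reports 81.4 × 0.08 = 6.512
  Essays 80 × 0.07 = 5.6
  Assignments 71.5 × 0.22 = 15.73
  Discussion 25 × 0.15 = 3.75
  Oral exam 66 × 0.08 = 5.28
Sum = 69.212
Bonus: 69.212 + 3 = 72.212
72.212 is ≥ 68 and < 88 → Merit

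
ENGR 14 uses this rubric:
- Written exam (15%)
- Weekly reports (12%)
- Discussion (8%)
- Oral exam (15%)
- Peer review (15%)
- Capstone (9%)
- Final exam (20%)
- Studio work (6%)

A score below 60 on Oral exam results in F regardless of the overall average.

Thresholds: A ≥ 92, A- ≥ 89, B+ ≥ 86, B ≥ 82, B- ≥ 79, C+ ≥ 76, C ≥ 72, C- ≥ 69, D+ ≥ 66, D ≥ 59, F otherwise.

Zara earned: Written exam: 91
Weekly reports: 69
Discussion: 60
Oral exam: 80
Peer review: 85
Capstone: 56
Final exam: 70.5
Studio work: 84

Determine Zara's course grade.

C

Oral exam score 80 ≥ 60: minimum met.
Weighted total:
  Written exam 91 × 0.15 = 13.65
  Weekly reports 69 × 0.12 = 8.28
  Discussion 60 × 0.08 = 4.8
  Oral exam 80 × 0.15 = 12
  Peer review 85 × 0.15 = 12.75
  Capstone 56 × 0.09 = 5.04
  Final exam 70.5 × 0.2 = 14.1
  Studio work 84 × 0.06 = 5.04
Sum = 75.66
75.66 is ≥ 72 and < 76 → C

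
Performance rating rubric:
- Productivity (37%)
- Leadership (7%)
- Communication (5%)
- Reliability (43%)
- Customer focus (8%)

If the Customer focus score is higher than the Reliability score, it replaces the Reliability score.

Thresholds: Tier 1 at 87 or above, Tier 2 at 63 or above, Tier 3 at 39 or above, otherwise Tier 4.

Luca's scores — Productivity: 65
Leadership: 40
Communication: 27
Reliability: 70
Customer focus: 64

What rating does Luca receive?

Tier 2

Customer focus (64) ≤ Reliability (70), so Reliability stays at 70.
Weighted total:
  Productivity 65 × 0.37 = 24.05
  Leadership 40 × 0.07 = 2.8
  Communication 27 × 0.05 = 1.35
  Reliability 70 × 0.43 = 30.1
  Customer focus 64 × 0.08 = 5.12
Sum = 63.42
63.42 is ≥ 63 and < 87 → Tier 2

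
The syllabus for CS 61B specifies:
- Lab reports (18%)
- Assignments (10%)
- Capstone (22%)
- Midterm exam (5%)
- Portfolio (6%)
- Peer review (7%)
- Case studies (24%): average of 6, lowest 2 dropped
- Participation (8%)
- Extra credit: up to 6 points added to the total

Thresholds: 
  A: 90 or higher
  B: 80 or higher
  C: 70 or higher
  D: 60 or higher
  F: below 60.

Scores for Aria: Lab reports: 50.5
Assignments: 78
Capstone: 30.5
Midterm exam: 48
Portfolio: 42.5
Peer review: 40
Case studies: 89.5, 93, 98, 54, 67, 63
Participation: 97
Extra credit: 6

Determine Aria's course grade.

D

Case studies: drop 54, 63 → average of remaining 4 = 347.5/4 = 86.875
Weighted total:
  Lab reports 50.5 × 0.18 = 9.09
  Assignments 78 × 0.1 = 7.8
  Capstone 30.5 × 0.22 = 6.71
  Midterm exam 48 × 0.05 = 2.4
  Portfolio 42.5 × 0.06 = 2.55
  Peer review 40 × 0.07 = 2.8
  Case studies 86.875 × 0.24 = 20.85
  Participation 97 × 0.08 = 7.76
Sum = 59.96
Extra credit: 59.96 + 6 = 65.96
65.96 is ≥ 60 and < 70 → D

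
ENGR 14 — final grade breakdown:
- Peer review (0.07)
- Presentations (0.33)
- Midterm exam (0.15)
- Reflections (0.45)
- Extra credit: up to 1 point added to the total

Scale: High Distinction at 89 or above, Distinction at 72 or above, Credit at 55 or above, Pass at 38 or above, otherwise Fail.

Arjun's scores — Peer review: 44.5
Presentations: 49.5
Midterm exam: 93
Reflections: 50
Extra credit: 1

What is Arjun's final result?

Weighted total:
  Peer review 44.5 × 0.07 = 3.115
  Presentations 49.5 × 0.33 = 16.335
  Midterm exam 93 × 0.15 = 13.95
  Reflections 50 × 0.45 = 22.5
Sum = 55.9
Extra credit: 55.9 + 1 = 56.9
56.9 is ≥ 55 and < 72 → Credit

Credit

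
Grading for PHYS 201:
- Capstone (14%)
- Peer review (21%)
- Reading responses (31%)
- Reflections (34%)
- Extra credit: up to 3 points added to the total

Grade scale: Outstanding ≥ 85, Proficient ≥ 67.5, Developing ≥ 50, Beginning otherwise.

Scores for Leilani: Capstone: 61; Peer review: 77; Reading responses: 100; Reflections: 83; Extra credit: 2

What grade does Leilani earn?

Weighted total:
  Capstone 61 × 0.14 = 8.54
  Peer review 77 × 0.21 = 16.17
  Reading responses 100 × 0.31 = 31
  Reflections 83 × 0.34 = 28.22
Sum = 83.93
Extra credit: 83.93 + 2 = 85.93
85.93 ≥ 85 → Outstanding

Outstanding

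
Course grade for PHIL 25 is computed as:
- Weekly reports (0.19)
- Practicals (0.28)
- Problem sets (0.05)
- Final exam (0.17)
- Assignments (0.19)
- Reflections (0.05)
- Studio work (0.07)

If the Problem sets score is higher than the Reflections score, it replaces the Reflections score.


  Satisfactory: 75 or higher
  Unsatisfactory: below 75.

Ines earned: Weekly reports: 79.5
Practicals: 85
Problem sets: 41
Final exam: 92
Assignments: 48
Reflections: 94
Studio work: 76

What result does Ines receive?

Satisfactory

Problem sets (41) ≤ Reflections (94), so Reflections stays at 94.
Weighted total:
  Weekly reports 79.5 × 0.19 = 15.105
  Practicals 85 × 0.28 = 23.8
  Problem sets 41 × 0.05 = 2.05
  Final exam 92 × 0.17 = 15.64
  Assignments 48 × 0.19 = 9.12
  Reflections 94 × 0.05 = 4.7
  Studio work 76 × 0.07 = 5.32
Sum = 75.735
75.735 ≥ 75 → Satisfactory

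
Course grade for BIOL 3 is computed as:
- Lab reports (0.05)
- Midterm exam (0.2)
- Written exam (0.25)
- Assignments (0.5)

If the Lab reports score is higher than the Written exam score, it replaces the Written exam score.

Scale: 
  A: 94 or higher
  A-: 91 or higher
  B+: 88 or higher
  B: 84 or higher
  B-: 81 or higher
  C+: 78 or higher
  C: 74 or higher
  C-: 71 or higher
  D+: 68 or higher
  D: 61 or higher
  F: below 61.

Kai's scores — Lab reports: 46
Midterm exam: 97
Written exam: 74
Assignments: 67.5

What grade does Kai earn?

C-

Lab reports (46) ≤ Written exam (74), so Written exam stays at 74.
Weighted total:
  Lab reports 46 × 0.05 = 2.3
  Midterm exam 97 × 0.2 = 19.4
  Written exam 74 × 0.25 = 18.5
  Assignments 67.5 × 0.5 = 33.75
Sum = 73.95
73.95 is ≥ 71 and < 74 → C-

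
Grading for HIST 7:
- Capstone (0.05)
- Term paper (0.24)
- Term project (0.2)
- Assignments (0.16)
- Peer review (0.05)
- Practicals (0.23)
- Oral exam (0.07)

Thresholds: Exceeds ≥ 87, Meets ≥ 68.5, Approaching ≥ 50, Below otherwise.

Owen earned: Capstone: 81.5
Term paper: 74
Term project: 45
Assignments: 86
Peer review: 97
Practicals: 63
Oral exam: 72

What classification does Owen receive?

Meets

Weighted total:
  Capstone 81.5 × 0.05 = 4.075
  Term paper 74 × 0.24 = 17.76
  Term project 45 × 0.2 = 9
  Assignments 86 × 0.16 = 13.76
  Peer review 97 × 0.05 = 4.85
  Practicals 63 × 0.23 = 14.49
  Oral exam 72 × 0.07 = 5.04
Sum = 68.975
68.975 is ≥ 68.5 and < 87 → Meets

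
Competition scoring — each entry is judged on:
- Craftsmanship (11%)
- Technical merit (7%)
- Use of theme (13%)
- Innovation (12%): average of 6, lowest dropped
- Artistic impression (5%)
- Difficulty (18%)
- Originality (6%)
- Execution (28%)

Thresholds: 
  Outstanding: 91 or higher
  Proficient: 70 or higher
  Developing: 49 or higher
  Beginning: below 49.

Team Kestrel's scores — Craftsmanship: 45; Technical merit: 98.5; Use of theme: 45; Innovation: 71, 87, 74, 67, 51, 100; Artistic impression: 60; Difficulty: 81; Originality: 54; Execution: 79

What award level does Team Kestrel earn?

Innovation: drop 51 → average of remaining 5 = 399/5 = 79.8
Weighted total:
  Craftsmanship 45 × 0.11 = 4.95
  Technical merit 98.5 × 0.07 = 6.895
  Use of theme 45 × 0.13 = 5.85
  Innovation 79.8 × 0.12 = 9.576
  Artistic impression 60 × 0.05 = 3
  Difficulty 81 × 0.18 = 14.58
  Originality 54 × 0.06 = 3.24
  Execution 79 × 0.28 = 22.12
Sum = 70.211
70.211 is ≥ 70 and < 91 → Proficient

Proficient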